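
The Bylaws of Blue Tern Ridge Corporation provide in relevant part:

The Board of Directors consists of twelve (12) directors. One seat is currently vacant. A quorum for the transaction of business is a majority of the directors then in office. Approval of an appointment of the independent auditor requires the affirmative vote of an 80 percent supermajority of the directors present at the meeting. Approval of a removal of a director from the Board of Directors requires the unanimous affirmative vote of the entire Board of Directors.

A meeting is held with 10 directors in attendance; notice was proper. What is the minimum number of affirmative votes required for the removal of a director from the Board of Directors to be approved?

The removal of a director from the Board of Directors requires the unanimous vote of the entire Board of Directors (12).
Unanimous means all 12.
(Only 10 can vote, so the removal of a director from the Board of Directors cannot pass at this meeting, but the required vote is still 12.)

12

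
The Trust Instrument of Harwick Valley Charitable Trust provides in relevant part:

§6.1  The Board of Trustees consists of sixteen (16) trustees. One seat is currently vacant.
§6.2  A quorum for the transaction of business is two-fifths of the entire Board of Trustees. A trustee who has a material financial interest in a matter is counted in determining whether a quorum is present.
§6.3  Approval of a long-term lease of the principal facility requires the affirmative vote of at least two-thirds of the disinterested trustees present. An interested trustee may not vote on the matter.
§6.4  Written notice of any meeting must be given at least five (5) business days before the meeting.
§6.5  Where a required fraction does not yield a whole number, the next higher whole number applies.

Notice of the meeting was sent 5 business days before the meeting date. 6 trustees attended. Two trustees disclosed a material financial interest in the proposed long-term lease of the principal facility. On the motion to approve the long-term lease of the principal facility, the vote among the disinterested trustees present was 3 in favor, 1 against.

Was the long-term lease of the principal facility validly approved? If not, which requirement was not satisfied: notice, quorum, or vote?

Notice: 5 business days given; 5 required (5 ≥ 5). Satisfied.
Quorum: 6 present (interested trustees count toward quorum); quorum is 7. Not satisfied.
Vote: the long-term lease of the principal facility requires two-thirds of the disinterested trustees present (6 − 2 = 4). 2/3 of 4 = 2.67, rounded up to 3, so 3 affirmative votes are needed; 3 voted in favor. Satisfied. (Moot — without a quorum no business can be validly transacted.)

Invalid — quorum requirement not satisfied.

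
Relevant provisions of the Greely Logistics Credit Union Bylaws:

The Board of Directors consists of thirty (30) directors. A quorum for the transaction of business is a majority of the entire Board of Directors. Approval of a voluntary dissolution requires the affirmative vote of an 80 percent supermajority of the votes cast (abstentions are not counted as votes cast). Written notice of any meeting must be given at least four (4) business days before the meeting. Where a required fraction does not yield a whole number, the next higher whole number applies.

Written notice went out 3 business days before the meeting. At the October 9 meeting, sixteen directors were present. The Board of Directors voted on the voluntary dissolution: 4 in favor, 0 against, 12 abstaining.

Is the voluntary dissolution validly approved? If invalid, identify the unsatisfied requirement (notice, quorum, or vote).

Invalid — notice requirement not satisfied.

Notice: 3 business days given; 4 required (3 < 4). Not satisfied.
Quorum: 16 present; quorum is 16. Satisfied.
Vote: the voluntary dissolution requires four-fifths of the votes cast (16 present − 12 abstaining = 4). 4/5 of 4 = 3.20, rounded up to 4, so 4 affirmative votes are needed; 4 voted in favor. Satisfied.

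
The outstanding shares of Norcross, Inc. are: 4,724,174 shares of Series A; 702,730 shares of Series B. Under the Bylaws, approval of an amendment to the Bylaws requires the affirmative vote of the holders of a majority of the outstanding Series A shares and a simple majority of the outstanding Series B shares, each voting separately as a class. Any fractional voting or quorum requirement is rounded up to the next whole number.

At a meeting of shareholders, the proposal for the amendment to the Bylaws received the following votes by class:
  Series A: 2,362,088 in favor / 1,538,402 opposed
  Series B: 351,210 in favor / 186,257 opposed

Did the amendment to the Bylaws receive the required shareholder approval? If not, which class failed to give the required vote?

Not approved — the Series B shares did not give the required vote.

Series A: a majority of 4724174 is 2362088; 2,362,088 required, 2,362,088 in favor — approved.
Series B: a majority of 702730 is 351366; 351,366 required, 351,210 in favor — not approved.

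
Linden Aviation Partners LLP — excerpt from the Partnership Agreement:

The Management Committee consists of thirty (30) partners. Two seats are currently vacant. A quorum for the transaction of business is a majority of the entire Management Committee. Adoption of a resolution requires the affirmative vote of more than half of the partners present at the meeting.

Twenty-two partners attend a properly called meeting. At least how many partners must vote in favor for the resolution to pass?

The resolution requires a majority of the partners present (22).
A majority of 22 is 12.

12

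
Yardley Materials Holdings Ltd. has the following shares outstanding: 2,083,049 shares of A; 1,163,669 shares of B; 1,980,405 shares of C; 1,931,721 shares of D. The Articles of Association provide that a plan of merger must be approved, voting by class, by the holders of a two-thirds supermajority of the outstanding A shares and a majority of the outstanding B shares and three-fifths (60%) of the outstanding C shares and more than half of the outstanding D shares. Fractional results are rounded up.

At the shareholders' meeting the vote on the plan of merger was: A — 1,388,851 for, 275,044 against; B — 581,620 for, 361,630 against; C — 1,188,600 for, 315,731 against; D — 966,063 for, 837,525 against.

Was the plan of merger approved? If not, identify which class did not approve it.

Not approved — the B shares did not give the required vote.

A: 2/3 of 2083049 = 1388699.33, rounded up to 1388700; 1,388,700 required, 1,388,851 in favor — approved.
B: a majority of 1163669 is 581835; 581,835 required, 581,620 in favor — not approved.
C: 3/5 of 1980405 = 1188243; 1,188,243 required, 1,188,600 in favor — approved.
D: a majority of 1931721 is 965861; 965,861 required, 966,063 in favor — approved.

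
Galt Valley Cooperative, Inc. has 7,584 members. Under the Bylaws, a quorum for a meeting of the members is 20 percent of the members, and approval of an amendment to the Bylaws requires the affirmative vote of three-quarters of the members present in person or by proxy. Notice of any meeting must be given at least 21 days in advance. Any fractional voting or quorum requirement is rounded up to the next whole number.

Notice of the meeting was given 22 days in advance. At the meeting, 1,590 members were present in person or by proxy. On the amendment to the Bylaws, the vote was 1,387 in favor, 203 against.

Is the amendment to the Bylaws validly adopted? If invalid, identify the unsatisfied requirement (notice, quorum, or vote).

Valid — all requirements satisfied.

Notice: 22 days given; 21 required. Satisfied.
Quorum: 20% of 7,584 = 1,516.80, rounded up to 1,517; 1,590 present. Satisfied.
Vote: requires three-fourths of those present (1,590); 3/4 of 1590 = 1192.50, rounded up to 1193, so 1,193 needed; 1,387 in favor. Satisfied.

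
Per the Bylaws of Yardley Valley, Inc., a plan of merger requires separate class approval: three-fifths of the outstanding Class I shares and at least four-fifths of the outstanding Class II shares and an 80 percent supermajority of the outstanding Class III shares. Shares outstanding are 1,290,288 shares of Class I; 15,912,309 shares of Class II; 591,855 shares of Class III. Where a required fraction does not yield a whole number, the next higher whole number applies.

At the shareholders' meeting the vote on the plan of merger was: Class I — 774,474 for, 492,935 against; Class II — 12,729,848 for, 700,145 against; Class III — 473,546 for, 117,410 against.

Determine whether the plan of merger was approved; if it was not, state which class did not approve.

Class I: 3/5 of 1290288 = 774172.80, rounded up to 774173; 774,173 required, 774,474 in favor — approved.
Class II: 4/5 of 15912309 = 12729847.20, rounded up to 12729848; 12,729,848 required, 12,729,848 in favor — approved.
Class III: 4/5 of 591855 = 473484; 473,484 required, 473,546 in favor — approved.

Approved — every class gave the required vote.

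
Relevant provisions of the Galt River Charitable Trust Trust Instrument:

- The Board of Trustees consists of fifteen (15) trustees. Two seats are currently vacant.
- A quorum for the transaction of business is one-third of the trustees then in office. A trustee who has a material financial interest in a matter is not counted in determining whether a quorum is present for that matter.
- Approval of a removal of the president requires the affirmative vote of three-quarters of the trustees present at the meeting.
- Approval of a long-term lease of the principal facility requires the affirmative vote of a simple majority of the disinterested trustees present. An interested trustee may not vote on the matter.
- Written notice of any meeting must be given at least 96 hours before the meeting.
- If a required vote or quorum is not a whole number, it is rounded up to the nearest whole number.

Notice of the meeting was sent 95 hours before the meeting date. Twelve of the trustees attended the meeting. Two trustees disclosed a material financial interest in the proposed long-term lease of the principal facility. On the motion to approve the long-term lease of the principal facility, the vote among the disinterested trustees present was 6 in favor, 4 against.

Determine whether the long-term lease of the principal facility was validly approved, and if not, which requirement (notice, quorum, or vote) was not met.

Invalid — notice requirement not satisfied.

Notice: 95 hours given; 96 required (95 < 96). Not satisfied.
Quorum: 12 present, but the 2 interested trustees do not count, leaving 10. Quorum is 5. Satisfied.
Vote: the long-term lease of the principal facility requires a majority of the disinterested trustees present (12 − 2 = 10). A majority of 10 is 6, so 6 affirmative votes are needed; 6 voted in favor. Satisfied.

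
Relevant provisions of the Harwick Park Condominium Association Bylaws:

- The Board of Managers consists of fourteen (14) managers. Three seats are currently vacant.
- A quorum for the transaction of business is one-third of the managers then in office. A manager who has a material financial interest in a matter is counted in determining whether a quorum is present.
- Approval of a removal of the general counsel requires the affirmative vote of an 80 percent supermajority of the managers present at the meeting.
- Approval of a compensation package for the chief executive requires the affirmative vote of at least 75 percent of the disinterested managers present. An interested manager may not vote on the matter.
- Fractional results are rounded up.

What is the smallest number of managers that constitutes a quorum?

4

1/3 of 11 = 3.67, rounded up to 4.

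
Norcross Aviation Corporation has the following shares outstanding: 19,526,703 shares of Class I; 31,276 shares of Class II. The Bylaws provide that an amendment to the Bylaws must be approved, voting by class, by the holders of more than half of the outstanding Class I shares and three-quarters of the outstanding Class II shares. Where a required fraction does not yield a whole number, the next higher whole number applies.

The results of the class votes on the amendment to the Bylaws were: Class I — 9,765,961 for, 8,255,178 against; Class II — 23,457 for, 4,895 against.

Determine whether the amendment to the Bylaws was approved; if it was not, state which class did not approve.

Approved — every class gave the required vote.

Class I: a majority of 19526703 is 9763352; 9,763,352 required, 9,765,961 in favor — approved.
Class II: 3/4 of 31276 = 23457; 23,457 required, 23,457 in favor — approved.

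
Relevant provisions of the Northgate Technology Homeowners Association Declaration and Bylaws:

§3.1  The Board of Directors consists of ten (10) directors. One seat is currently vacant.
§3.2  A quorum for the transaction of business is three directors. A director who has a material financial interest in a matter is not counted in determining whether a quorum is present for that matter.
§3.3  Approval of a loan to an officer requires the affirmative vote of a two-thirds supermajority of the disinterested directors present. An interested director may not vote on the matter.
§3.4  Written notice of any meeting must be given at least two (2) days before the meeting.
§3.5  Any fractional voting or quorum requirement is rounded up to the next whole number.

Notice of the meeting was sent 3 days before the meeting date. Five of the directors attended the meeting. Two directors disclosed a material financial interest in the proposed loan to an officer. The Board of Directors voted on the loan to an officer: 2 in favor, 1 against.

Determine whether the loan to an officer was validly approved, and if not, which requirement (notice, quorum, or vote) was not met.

Valid — all requirements satisfied.

Notice: 3 days given; 2 required (3 ≥ 2). Satisfied.
Quorum: 5 present, but the 2 interested directors do not count, leaving 3. Quorum is 3. Satisfied.
Vote: the loan to an officer requires two-thirds of the disinterested directors present (5 − 2 = 3). 2/3 of 3 = 2, so 2 affirmative votes are needed; 2 voted in favor. Satisfied.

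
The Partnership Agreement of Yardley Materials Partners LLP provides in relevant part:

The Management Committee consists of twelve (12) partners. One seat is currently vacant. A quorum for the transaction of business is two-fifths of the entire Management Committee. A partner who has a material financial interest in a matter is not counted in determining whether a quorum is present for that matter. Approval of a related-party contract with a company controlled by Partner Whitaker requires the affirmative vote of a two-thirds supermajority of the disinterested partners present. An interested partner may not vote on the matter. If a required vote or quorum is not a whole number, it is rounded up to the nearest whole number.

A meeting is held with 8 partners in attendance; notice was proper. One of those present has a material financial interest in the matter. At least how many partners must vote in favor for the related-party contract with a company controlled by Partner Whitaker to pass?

The related-party contract with a company controlled by Partner Whitaker requires two-thirds of the disinterested partners present (8 − 1 = 7).
2/3 of 7 = 4.67, rounded up to 5.

5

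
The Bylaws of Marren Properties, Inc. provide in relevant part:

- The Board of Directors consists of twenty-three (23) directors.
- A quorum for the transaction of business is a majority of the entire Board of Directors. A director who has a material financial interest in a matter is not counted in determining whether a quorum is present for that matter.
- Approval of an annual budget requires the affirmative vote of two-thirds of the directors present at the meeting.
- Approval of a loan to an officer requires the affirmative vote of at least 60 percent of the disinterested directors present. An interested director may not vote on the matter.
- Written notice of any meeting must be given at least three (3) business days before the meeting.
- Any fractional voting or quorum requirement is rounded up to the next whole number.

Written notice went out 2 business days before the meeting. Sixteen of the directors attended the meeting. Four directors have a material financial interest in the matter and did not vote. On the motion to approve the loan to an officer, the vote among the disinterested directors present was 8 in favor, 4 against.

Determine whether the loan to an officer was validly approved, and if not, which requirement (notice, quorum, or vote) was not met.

Invalid — notice requirement not satisfied.

Notice: 2 business days given; 3 required (2 < 3). Not satisfied.
Quorum: 16 present, but the 4 interested directors do not count, leaving 12. Quorum is 12. Satisfied.
Vote: the loan to an officer requires three-fifths of the disinterested directors present (16 − 4 = 12). 3/5 of 12 = 7.20, rounded up to 8, so 8 affirmative votes are needed; 8 voted in favor. Satisfied.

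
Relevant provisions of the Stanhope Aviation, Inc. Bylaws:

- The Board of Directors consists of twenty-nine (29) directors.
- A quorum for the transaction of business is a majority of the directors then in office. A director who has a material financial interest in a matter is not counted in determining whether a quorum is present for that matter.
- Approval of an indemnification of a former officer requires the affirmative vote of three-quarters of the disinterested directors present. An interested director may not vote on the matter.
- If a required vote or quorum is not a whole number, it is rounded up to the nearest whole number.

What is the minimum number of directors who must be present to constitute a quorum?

A majority of 29 is 15.

15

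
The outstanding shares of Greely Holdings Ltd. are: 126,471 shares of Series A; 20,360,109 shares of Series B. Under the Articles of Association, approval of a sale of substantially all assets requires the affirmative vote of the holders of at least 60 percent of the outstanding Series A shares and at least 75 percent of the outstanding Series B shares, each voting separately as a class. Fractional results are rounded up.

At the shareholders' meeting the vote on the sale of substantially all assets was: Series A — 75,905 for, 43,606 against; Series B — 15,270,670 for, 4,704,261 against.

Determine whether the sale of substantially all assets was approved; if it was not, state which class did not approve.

Approved — every class gave the required vote.

Series A: 3/5 of 126471 = 75882.60, rounded up to 75883; 75,883 required, 75,905 in favor — approved.
Series B: 3/4 of 20360109 = 15270081.75, rounded up to 15270082; 15,270,082 required, 15,270,670 in favor — approved.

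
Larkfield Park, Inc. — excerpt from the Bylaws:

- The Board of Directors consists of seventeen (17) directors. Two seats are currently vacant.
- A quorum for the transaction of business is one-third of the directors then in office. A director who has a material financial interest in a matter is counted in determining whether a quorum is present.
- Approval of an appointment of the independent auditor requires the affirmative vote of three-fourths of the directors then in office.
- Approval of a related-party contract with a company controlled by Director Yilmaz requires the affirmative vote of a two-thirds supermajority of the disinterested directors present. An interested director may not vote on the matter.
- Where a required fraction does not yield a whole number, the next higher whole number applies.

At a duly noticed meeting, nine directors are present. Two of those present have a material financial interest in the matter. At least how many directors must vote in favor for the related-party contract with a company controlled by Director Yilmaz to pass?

5

The related-party contract with a company controlled by Director Yilmaz requires two-thirds of the disinterested directors present (9 − 2 = 7).
2/3 of 7 = 4.67, rounded up to 5.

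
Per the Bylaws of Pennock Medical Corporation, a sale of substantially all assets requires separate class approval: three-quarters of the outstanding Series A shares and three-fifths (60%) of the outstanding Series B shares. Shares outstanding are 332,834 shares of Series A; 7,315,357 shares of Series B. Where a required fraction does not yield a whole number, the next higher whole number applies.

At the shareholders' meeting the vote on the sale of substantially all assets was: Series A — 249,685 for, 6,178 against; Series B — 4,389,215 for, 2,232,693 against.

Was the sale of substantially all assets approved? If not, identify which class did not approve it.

Series A: 3/4 of 332834 = 249625.50, rounded up to 249626; 249,626 required, 249,685 in favor — approved.
Series B: 3/5 of 7315357 = 4389214.20, rounded up to 4389215; 4,389,215 required, 4,389,215 in favor — approved.

Approved — every class gave the required vote.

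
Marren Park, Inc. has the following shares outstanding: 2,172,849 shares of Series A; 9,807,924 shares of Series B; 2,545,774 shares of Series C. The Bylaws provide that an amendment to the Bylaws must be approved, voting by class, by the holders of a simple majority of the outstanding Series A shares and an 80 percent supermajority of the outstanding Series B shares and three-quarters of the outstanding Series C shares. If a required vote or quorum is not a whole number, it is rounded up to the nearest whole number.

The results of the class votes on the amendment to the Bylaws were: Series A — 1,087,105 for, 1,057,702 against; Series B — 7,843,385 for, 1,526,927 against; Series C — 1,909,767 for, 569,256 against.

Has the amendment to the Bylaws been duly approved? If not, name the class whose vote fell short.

Not approved — the Series B shares did not give the required vote.

Series A: a majority of 2172849 is 1086425; 1,086,425 required, 1,087,105 in favor — approved.
Series B: 4/5 of 9807924 = 7846339.20, rounded up to 7846340; 7,846,340 required, 7,843,385 in favor — not approved.
Series C: 3/4 of 2545774 = 1909330.50, rounded up to 1909331; 1,909,331 required, 1,909,767 in favor — approved.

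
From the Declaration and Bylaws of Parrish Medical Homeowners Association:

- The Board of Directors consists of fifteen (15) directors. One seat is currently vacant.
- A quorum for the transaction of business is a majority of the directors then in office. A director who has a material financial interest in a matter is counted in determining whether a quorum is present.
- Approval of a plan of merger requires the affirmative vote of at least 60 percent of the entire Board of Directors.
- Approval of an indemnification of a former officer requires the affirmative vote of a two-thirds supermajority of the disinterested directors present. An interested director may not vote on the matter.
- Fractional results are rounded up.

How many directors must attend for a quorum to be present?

8

A majority of 14 is 8.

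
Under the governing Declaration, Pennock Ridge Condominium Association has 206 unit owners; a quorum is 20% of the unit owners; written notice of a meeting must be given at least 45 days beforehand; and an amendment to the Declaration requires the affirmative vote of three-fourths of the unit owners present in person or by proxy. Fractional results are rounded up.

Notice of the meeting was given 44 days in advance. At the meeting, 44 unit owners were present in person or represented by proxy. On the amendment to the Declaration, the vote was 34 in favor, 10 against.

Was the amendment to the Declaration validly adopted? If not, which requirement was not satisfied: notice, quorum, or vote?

Notice: 44 days given; 45 required. Not satisfied.
Quorum: 20% of 206 = 41.20, rounded up to 42; 44 present. Satisfied.
Vote: requires three-fourths of those present (44); 3/4 of 44 = 33, so 33 needed; 34 in favor. Satisfied.

Invalid — notice requirement not satisfied.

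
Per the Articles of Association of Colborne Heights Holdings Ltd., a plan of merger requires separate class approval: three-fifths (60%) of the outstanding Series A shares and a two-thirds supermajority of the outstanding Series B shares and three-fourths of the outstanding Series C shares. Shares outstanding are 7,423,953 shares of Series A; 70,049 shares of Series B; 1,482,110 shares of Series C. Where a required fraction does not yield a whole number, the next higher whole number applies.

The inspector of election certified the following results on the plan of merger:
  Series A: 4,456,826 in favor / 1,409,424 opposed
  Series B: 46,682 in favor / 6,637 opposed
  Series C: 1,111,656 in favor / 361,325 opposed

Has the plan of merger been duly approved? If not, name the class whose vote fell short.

Series A: 3/5 of 7423953 = 4454371.80, rounded up to 4454372; 4,454,372 required, 4,456,826 in favor — approved.
Series B: 2/3 of 70049 = 46699.33, rounded up to 46700; 46,700 required, 46,682 in favor — not approved.
Series C: 3/4 of 1482110 = 1111582.50, rounded up to 1111583; 1,111,583 required, 1,111,656 in favor — approved.

Not approved — the Series B shares did not give the required vote.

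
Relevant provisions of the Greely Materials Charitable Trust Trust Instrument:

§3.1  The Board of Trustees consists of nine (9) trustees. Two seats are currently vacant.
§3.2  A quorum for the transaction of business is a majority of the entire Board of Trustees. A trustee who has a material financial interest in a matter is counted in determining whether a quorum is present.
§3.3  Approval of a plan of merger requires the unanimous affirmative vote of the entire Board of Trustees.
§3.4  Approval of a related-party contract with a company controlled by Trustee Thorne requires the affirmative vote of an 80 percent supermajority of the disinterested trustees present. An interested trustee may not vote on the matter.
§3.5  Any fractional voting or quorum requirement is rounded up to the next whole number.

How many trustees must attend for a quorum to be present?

5

A majority of 9 is 5.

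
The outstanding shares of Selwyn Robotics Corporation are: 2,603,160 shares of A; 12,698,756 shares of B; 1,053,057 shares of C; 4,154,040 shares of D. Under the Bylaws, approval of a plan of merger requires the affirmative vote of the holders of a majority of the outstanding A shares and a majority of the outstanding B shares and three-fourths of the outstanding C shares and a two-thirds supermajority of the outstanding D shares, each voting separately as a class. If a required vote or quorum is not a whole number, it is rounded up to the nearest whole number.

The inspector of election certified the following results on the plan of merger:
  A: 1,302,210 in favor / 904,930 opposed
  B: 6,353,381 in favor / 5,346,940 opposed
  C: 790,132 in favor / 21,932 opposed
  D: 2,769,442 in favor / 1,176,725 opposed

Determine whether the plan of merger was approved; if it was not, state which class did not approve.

Approved — every class gave the required vote.

A: a majority of 2603160 is 1301581; 1,301,581 required, 1,302,210 in favor — approved.
B: a majority of 12698756 is 6349379; 6,349,379 required, 6,353,381 in favor — approved.
C: 3/4 of 1053057 = 789792.75, rounded up to 789793; 789,793 required, 790,132 in favor — approved.
D: 2/3 of 4154040 = 2769360; 2,769,360 required, 2,769,442 in favor — approved.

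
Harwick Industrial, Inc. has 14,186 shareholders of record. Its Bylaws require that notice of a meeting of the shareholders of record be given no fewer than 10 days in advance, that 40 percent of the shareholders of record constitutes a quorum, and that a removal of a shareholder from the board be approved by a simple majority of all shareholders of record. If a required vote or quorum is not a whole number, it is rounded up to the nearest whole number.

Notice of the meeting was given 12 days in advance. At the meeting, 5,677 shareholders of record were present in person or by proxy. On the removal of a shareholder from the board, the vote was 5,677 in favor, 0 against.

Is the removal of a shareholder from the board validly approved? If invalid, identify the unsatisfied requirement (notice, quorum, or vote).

Invalid — vote requirement not satisfied.

Notice: 12 days given; 10 required. Satisfied.
Quorum: 40% of 14,186 = 5,674.40, rounded up to 5,675; 5,677 present. Satisfied.
Vote: requires a majority of all shareholders of record (14,186); a majority of 14186 is 7094, so 7,094 needed; 5,677 in favor. Not satisfied.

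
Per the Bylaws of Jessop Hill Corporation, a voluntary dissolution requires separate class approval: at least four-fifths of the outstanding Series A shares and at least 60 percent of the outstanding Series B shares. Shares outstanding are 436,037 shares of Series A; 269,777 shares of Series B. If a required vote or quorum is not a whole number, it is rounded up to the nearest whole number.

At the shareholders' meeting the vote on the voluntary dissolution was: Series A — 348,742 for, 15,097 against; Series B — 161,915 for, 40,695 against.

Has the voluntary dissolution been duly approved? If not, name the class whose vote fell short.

Not approved — the Series A shares did not give the required vote.

Series A: 4/5 of 436037 = 348829.60, rounded up to 348830; 348,830 required, 348,742 in favor — not approved.
Series B: 3/5 of 269777 = 161866.20, rounded up to 161867; 161,867 required, 161,915 in favor — approved.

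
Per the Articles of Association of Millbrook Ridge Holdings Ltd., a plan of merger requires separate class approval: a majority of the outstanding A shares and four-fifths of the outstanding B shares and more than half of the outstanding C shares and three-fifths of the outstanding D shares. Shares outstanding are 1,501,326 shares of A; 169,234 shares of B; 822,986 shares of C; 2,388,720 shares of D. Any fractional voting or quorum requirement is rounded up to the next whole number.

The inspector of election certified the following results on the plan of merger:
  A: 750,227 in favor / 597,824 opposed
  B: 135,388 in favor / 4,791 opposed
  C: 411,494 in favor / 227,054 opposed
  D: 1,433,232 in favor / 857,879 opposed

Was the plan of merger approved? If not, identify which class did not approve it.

A: a majority of 1501326 is 750664; 750,664 required, 750,227 in favor — not approved.
B: 4/5 of 169234 = 135387.20, rounded up to 135388; 135,388 required, 135,388 in favor — approved.
C: a majority of 822986 is 411494; 411,494 required, 411,494 in favor — approved.
D: 3/5 of 2388720 = 1433232; 1,433,232 required, 1,433,232 in favor — approved.

Not approved — the A shares did not give the required vote.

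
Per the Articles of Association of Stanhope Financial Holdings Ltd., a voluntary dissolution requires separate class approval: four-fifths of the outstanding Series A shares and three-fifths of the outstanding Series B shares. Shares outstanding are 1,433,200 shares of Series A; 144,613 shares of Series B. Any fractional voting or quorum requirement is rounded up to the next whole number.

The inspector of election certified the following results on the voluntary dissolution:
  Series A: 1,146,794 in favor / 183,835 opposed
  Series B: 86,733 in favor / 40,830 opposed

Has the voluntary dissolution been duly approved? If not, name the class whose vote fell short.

Series A: 4/5 of 1433200 = 1146560; 1,146,560 required, 1,146,794 in favor — approved.
Series B: 3/5 of 144613 = 86767.80, rounded up to 86768; 86,768 required, 86,733 in favor — not approved.

Not approved — the Series B shares did not give the required vote.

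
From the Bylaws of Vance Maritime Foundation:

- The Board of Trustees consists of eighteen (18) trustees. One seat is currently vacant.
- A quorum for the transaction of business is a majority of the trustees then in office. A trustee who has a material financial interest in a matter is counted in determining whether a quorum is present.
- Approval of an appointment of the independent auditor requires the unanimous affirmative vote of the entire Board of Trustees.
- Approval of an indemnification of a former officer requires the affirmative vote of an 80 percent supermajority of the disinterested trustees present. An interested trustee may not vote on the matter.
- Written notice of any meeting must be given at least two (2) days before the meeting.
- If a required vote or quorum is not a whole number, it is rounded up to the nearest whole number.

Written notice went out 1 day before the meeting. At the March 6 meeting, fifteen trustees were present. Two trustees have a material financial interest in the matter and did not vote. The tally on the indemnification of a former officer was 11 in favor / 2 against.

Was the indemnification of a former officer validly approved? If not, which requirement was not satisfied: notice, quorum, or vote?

Invalid — notice requirement not satisfied.

Notice: 1 day given; 2 required (1 < 2). Not satisfied.
Quorum: 15 present (interested trustees count toward quorum); quorum is 9. Satisfied.
Vote: the indemnification of a former officer requires four-fifths of the disinterested trustees present (15 − 2 = 13). 4/5 of 13 = 10.40, rounded up to 11, so 11 affirmative votes are needed; 11 voted in favor. Satisfied.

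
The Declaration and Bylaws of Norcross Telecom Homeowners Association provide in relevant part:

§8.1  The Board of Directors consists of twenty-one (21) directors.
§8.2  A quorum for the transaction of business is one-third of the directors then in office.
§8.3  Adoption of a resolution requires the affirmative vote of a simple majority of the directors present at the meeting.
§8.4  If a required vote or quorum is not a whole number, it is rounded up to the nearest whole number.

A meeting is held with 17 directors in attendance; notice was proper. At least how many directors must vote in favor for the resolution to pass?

9

The resolution requires a majority of the directors present (17).
A majority of 17 is 9.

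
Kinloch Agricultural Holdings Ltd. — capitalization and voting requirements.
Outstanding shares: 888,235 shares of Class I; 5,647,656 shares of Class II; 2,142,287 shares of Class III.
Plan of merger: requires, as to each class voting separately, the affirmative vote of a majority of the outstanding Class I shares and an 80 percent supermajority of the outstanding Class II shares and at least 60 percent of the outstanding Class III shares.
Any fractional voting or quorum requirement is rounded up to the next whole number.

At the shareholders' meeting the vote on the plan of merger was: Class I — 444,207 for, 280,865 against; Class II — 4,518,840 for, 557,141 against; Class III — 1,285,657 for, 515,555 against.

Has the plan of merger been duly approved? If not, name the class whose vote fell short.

Approved — every class gave the required vote.

Class I: a majority of 888235 is 444118; 444,118 required, 444,207 in favor — approved.
Class II: 4/5 of 5647656 = 4518124.80, rounded up to 4518125; 4,518,125 required, 4,518,840 in favor — approved.
Class III: 3/5 of 2142287 = 1285372.20, rounded up to 1285373; 1,285,373 required, 1,285,657 in favor — approved.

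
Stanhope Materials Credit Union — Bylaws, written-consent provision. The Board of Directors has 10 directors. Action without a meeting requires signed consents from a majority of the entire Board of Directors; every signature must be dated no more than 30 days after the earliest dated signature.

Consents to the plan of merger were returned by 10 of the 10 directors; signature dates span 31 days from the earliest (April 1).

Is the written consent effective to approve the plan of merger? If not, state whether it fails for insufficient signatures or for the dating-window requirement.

Signatures required: a majority of 10 — a majority of 10 is 6, so 6 needed; 10 signed. Sufficient.
Dating window: the latest signature is 31 days after the earliest; the limit is 30 days. Outside the window.

Not effective — dating-window requirement not satisfied.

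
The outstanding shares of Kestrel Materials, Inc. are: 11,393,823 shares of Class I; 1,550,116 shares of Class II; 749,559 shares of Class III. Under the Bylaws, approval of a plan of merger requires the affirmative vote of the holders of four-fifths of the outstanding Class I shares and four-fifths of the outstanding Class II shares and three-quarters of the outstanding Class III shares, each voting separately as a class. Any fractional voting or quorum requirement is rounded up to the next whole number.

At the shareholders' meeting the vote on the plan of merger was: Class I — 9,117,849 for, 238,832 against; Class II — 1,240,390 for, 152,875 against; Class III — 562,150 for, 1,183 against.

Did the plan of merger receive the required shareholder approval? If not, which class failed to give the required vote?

Not approved — the Class III shares did not give the required vote.

Class I: 4/5 of 11393823 = 9115058.40, rounded up to 9115059; 9,115,059 required, 9,117,849 in favor — approved.
Class II: 4/5 of 1550116 = 1240092.80, rounded up to 1240093; 1,240,093 required, 1,240,390 in favor — approved.
Class III: 3/4 of 749559 = 562169.25, rounded up to 562170; 562,170 required, 562,150 in favor — not approved.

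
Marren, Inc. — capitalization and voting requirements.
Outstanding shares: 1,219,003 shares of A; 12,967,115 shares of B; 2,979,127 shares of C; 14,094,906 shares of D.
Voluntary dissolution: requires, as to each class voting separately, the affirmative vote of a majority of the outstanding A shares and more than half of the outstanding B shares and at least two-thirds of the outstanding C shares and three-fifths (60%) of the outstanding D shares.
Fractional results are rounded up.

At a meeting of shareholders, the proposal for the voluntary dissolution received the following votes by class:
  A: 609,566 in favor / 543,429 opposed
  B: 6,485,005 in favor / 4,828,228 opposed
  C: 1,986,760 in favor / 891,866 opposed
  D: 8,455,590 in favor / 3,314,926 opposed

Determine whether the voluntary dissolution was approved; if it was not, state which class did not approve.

Not approved — the D shares did not give the required vote.

A: a majority of 1219003 is 609502; 609,502 required, 609,566 in favor — approved.
B: a majority of 12967115 is 6483558; 6,483,558 required, 6,485,005 in favor — approved.
C: 2/3 of 2979127 = 1986084.67, rounded up to 1986085; 1,986,085 required, 1,986,760 in favor — approved.
D: 3/5 of 14094906 = 8456943.60, rounded up to 8456944; 8,456,944 required, 8,455,590 in favor — not approved.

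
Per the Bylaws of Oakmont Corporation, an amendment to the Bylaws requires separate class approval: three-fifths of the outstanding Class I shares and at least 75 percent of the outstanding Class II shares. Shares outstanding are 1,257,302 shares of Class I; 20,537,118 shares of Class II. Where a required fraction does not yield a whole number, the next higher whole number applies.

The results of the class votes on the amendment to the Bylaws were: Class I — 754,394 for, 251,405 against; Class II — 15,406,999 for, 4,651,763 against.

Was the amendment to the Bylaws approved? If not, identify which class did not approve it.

Class I: 3/5 of 1257302 = 754381.20, rounded up to 754382; 754,382 required, 754,394 in favor — approved.
Class II: 3/4 of 20537118 = 15402838.50, rounded up to 15402839; 15,402,839 required, 15,406,999 in favor — approved.

Approved — every class gave the required vote.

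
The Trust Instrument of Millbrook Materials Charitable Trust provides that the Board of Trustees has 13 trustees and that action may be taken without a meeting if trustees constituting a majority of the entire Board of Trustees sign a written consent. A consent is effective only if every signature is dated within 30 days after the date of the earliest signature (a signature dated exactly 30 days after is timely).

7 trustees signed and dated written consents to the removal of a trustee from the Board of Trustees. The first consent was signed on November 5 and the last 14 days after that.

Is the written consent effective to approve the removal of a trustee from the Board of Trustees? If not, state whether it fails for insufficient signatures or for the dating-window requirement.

Effective — both the signature and dating-window requirements are satisfied.

Signatures required: a majority of 13 — a majority of 13 is 7, so 7 needed; 7 signed. Sufficient.
Dating window: the latest signature is 14 days after the earliest; the limit is 30 days. Within the window.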